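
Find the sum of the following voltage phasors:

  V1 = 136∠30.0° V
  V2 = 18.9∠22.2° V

Step 1 — Convert each phasor to rectangular form:
  V1 = 136·(cos(30.0°) + j·sin(30.0°)) = 117.8 + j68 V
  V2 = 18.9·(cos(22.2°) + j·sin(22.2°)) = 17.5 + j7.141 V
Step 2 — Sum components: V_total = 135.3 + j75.14 V.
Step 3 — Convert to polar: |V_total| = 154.7 V, ∠V_total = 29.1°.

V_total = 154.7∠29.1° V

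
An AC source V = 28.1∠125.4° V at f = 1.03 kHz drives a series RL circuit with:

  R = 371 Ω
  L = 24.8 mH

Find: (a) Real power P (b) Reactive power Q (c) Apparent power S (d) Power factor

Step 1 — Angular frequency: ω = 2π·f = 2π·1030 = 6472 rad/s.
Step 2 — Component impedances:
  R: Z = R = 371 Ω
  L: Z = jωL = j·6472·0.0248 = 0 + j160.5 Ω
Step 3 — Series combination: Z_total = R + L = 371 + j160.5 Ω = 404.2∠23.4° Ω.
Step 4 — Source phasor: V = 28.1∠125.4° V = -16.28 + j22.91 V.
Step 5 — Current: I = V / Z = -0.01446 + j0.06799 A = 0.06952∠102.0° A.
Step 6 — Complex power: S = V·I* = 1.793 + j0.7756 VA.
Step 7 — Real power: P = Re(S) = 1.793 W.
Step 8 — Reactive power: Q = Im(S) = 0.7756 VAR.
Step 9 — Apparent power: |S| = 1.953 VA.
Step 10 — Power factor: PF = P/|S| = 0.9178 (lagging).

(a) P = 1.793 W  (b) Q = 0.7756 VAR  (c) S = 1.953 VA  (d) PF = 0.9178 (lagging)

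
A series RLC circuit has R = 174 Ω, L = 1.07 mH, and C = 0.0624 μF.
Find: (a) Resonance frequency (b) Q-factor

Step 1 — Resonance condition Im(Z)=0 gives ω₀ = 1/√(LC).
Step 2 — ω₀ = 1/√(0.00107·6.24e-08) = 1.224e+05 rad/s.
Step 3 — f₀ = ω₀/(2π) = 1.948e+04 Hz.
Step 4 — Series Q: Q = ω₀L/R = 1.224e+05·0.00107/174 = 0.7526.

(a) f₀ = 1.948e+04 Hz  (b) Q = 0.7526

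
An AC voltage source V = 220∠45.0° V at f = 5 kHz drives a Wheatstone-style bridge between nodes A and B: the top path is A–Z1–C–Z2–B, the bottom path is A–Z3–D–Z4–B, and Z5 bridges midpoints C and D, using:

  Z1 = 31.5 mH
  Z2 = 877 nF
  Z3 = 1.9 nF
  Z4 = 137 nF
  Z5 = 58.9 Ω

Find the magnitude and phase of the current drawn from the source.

Step 1 — Angular frequency: ω = 2π·f = 2π·5000 = 3.142e+04 rad/s.
Step 2 — Component impedances:
  Z1: Z = jωL = j·3.142e+04·0.0315 = 0 + j989.6 Ω
  Z2: Z = 1/(jωC) = -j/(ω·C) = 0 - j36.3 Ω
  Z3: Z = 1/(jωC) = -j/(ω·C) = 0 - j1.675e+04 Ω
  Z4: Z = 1/(jωC) = -j/(ω·C) = 0 - j232.3 Ω
  Z5: Z = R = 58.9 Ω
Step 3 — Bridge requires nodal analysis (the Z5 bridge couples midpoints C and D, so the two paths cannot be reduced to a simple series/parallel combination). Setting node B to ground and injecting 1 A at node A, the 3-node admittance system at A, C, D solves to V_A = Z_AB = 2.197 + j1020 Ω = 1020∠89.9° Ω.
Step 4 — Source phasor: V = 220∠45.0° V = 155.6 + j155.6 V.
Step 5 — Ohm's law: I = V / Z_total = (155.6 + j155.6) / (2.197 + j1020) = 0.1529 - j0.1522 A.
Step 6 — Convert to polar: |I| = 0.2157 A, ∠I = -44.9°.

I = 0.2157∠-44.9° A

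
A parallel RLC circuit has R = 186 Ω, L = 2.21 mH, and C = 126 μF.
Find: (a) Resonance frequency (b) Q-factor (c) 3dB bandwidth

Step 1 — Resonance: ω₀ = 1/√(LC) = 1/√(0.00221·0.000126) = 1895 rad/s.
Step 2 — f₀ = ω₀/(2π) = 301.6 Hz.
Step 3 — Parallel Q: Q = R/(ω₀L) = 186/(1895·0.00221) = 44.41.
Step 4 — Bandwidth: Δω = ω₀/Q = 42.67 rad/s; BW = Δω/(2π) = 6.791 Hz.

(a) f₀ = 301.6 Hz  (b) Q = 44.41  (c) BW = 6.791 Hz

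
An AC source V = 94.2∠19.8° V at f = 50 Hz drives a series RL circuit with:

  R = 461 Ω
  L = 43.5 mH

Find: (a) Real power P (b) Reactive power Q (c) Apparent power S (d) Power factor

Step 1 — Angular frequency: ω = 2π·f = 2π·50 = 314.2 rad/s.
Step 2 — Component impedances:
  R: Z = R = 461 Ω
  L: Z = jωL = j·314.2·0.0435 = 0 + j13.67 Ω
Step 3 — Series combination: Z_total = R + L = 461 + j13.67 Ω = 461.2∠1.7° Ω.
Step 4 — Source phasor: V = 94.2∠19.8° V = 88.63 + j31.91 V.
Step 5 — Current: I = V / Z = 0.1941 + j0.06346 A = 0.2042∠18.1° A.
Step 6 — Complex power: S = V·I* = 19.23 + j0.5701 VA.
Step 7 — Real power: P = Re(S) = 19.23 W.
Step 8 — Reactive power: Q = Im(S) = 0.5701 VAR.
Step 9 — Apparent power: |S| = 19.24 VA.
Step 10 — Power factor: PF = P/|S| = 0.9996 (lagging).

(a) P = 19.23 W  (b) Q = 0.5701 VAR  (c) S = 19.24 VA  (d) PF = 0.9996 (lagging)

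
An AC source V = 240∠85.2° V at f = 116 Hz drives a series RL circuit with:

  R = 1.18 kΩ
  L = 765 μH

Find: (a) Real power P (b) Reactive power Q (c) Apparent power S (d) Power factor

Step 1 — Angular frequency: ω = 2π·f = 2π·116 = 728.8 rad/s.
Step 2 — Component impedances:
  R: Z = R = 1180 Ω
  L: Z = jωL = j·728.8·0.000765 = 0 + j0.5576 Ω
Step 3 — Series combination: Z_total = R + L = 1180 + j0.5576 Ω = 1180∠0.0° Ω.
Step 4 — Source phasor: V = 240∠85.2° V = 20.08 + j239.2 V.
Step 5 — Current: I = V / Z = 0.01711 + j0.2027 A = 0.2034∠85.2° A.
Step 6 — Complex power: S = V·I* = 48.81 + j0.02307 VA.
Step 7 — Real power: P = Re(S) = 48.81 W.
Step 8 — Reactive power: Q = Im(S) = 0.02307 VAR.
Step 9 — Apparent power: |S| = 48.81 VA.
Step 10 — Power factor: PF = P/|S| = 1 (lagging).

(a) P = 48.81 W  (b) Q = 0.02307 VAR  (c) S = 48.81 VA  (d) PF = 1 (lagging)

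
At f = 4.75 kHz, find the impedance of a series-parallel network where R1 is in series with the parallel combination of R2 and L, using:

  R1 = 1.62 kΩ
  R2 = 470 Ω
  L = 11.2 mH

Step 1 — Angular frequency: ω = 2π·f = 2π·4750 = 2.985e+04 rad/s.
Step 2 — Component impedances:
  R1: Z = R = 1620 Ω
  R2: Z = R = 470 Ω
  L: Z = jωL = j·2.985e+04·0.0112 = 0 + j334.3 Ω
Step 3 — Parallel branch: R2 || L = 1/(1/R2 + 1/L) = 157.9 + j222 Ω.
Step 4 — Series with R1: Z_total = R1 + (R2 || L) = 1778 + j222 Ω = 1792∠7.1° Ω.

Z = 1778 + j222 Ω = 1792∠7.1° Ω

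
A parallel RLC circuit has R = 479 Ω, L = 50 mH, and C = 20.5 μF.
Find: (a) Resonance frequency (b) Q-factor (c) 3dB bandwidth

Step 1 — Resonance: ω₀ = 1/√(LC) = 1/√(0.05·2.05e-05) = 987.7 rad/s.
Step 2 — f₀ = ω₀/(2π) = 157.2 Hz.
Step 3 — Parallel Q: Q = R/(ω₀L) = 479/(987.7·0.05) = 9.699.
Step 4 — Bandwidth: Δω = ω₀/Q = 101.8 rad/s; BW = Δω/(2π) = 16.21 Hz.

(a) f₀ = 157.2 Hz  (b) Q = 9.699  (c) BW = 16.21 Hz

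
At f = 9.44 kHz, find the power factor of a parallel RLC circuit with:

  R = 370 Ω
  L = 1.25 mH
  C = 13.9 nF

Step 1 — Angular frequency: ω = 2π·f = 2π·9440 = 5.931e+04 rad/s.
Step 2 — Component impedances:
  R: Z = R = 370 Ω
  L: Z = jωL = j·5.931e+04·0.00125 = 0 + j74.14 Ω
  C: Z = 1/(jωC) = -j/(ω·C) = 0 - j1213 Ω
Step 3 — Parallel combination: 1/Z_total = 1/R + 1/L + 1/C; Z_total = 16.12 + j75.53 Ω = 77.23∠78.0° Ω.
Step 4 — Power factor: PF = cos(φ) = Re(Z)/|Z| = 16.12/77.23 = 0.2087.
Step 5 — Type: Im(Z) = 75.53 ⇒ lagging (phase φ = 78.0°).

PF = 0.2087 (lagging, φ = 78.0°)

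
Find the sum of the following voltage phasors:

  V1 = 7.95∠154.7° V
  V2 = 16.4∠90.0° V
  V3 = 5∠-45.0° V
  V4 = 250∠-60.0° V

Step 1 — Convert each phasor to rectangular form:
  V1 = 7.95·(cos(154.7°) + j·sin(154.7°)) = -7.187 + j3.397 V
  V2 = 16.4·(cos(90.0°) + j·sin(90.0°)) = 0 + j16.4 V
  V3 = 5·(cos(-45.0°) + j·sin(-45.0°)) = 3.536 - j3.536 V
  V4 = 250·(cos(-60.0°) + j·sin(-60.0°)) = 125 - j216.5 V
Step 2 — Sum components: V_total = 121.3 - j200.2 V.
Step 3 — Convert to polar: |V_total| = 234.1 V, ∠V_total = -58.8°.

V_total = 234.1∠-58.8° V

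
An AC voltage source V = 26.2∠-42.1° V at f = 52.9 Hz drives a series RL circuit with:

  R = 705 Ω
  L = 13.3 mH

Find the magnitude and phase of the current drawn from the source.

Step 1 — Angular frequency: ω = 2π·f = 2π·52.9 = 332.4 rad/s.
Step 2 — Component impedances:
  R: Z = R = 705 Ω
  L: Z = jωL = j·332.4·0.0133 = 0 + j4.421 Ω
Step 3 — Series combination: Z_total = R + L = 705 + j4.421 Ω = 705∠0.4° Ω.
Step 4 — Source phasor: V = 26.2∠-42.1° V = 19.44 - j17.57 V.
Step 5 — Ohm's law: I = V / Z_total = (19.44 - j17.57) / (705 + j4.421) = 0.02742 - j0.02509 A.
Step 6 — Convert to polar: |I| = 0.03716 A, ∠I = -42.5°.

I = 0.03716∠-42.5° A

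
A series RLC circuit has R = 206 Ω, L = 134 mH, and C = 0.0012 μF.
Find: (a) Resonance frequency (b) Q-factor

Step 1 — Resonance condition Im(Z)=0 gives ω₀ = 1/√(LC).
Step 2 — ω₀ = 1/√(0.134·1.2e-09) = 7.886e+04 rad/s.
Step 3 — f₀ = ω₀/(2π) = 1.255e+04 Hz.
Step 4 — Series Q: Q = ω₀L/R = 7.886e+04·0.134/206 = 51.3.

(a) f₀ = 1.255e+04 Hz  (b) Q = 51.3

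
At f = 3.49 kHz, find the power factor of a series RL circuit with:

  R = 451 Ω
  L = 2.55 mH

Step 1 — Angular frequency: ω = 2π·f = 2π·3490 = 2.193e+04 rad/s.
Step 2 — Component impedances:
  R: Z = R = 451 Ω
  L: Z = jωL = j·2.193e+04·0.00255 = 0 + j55.92 Ω
Step 3 — Series combination: Z_total = R + L = 451 + j55.92 Ω = 454.5∠7.1° Ω.
Step 4 — Power factor: PF = cos(φ) = Re(Z)/|Z| = 451/454.45 = 0.9924.
Step 5 — Type: Im(Z) = 55.92 ⇒ lagging (phase φ = 7.1°).

PF = 0.9924 (lagging, φ = 7.1°)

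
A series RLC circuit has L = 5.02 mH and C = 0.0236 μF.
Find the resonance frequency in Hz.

Step 1 — Resonance condition Im(Z)=0 gives ω₀ = 1/√(LC).
Step 2 — ω₀ = 1/√(0.00502·2.36e-08) = 9.187e+04 rad/s.
Step 3 — f₀ = ω₀/(2π) = 1.462e+04 Hz.

f₀ = 1.462e+04 Hz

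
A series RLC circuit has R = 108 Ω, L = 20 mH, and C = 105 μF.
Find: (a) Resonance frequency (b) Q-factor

Step 1 — Resonance condition Im(Z)=0 gives ω₀ = 1/√(LC).
Step 2 — ω₀ = 1/√(0.02·0.000105) = 690.1 rad/s.
Step 3 — f₀ = ω₀/(2π) = 109.8 Hz.
Step 4 — Series Q: Q = ω₀L/R = 690.1·0.02/108 = 0.1278.

(a) f₀ = 109.8 Hz  (b) Q = 0.1278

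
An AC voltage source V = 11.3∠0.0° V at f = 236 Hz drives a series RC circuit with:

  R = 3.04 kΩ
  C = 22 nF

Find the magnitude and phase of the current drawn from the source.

Step 1 — Angular frequency: ω = 2π·f = 2π·236 = 1483 rad/s.
Step 2 — Component impedances:
  R: Z = R = 3040 Ω
  C: Z = 1/(jωC) = -j/(ω·C) = 0 - j3.065e+04 Ω
Step 3 — Series combination: Z_total = R + C = 3040 - j3.065e+04 Ω = 3.08e+04∠-84.3° Ω.
Step 4 — Source phasor: V = 11.3∠0.0° V = 11.3 V.
Step 5 — Ohm's law: I = V / Z_total = (11.3) / (3040 - j3.065e+04) = 3.62e-05 + j0.000365 A.
Step 6 — Convert to polar: |I| = 0.0003668 A, ∠I = 84.3°.

I = 0.0003668∠84.3° A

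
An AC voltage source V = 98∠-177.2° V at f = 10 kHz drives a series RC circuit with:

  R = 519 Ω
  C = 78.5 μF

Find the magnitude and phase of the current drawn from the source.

Step 1 — Angular frequency: ω = 2π·f = 2π·1e+04 = 6.283e+04 rad/s.
Step 2 — Component impedances:
  R: Z = R = 519 Ω
  C: Z = 1/(jωC) = -j/(ω·C) = 0 - j0.2027 Ω
Step 3 — Series combination: Z_total = R + C = 519 - j0.2027 Ω = 519∠-0.0° Ω.
Step 4 — Source phasor: V = 98∠-177.2° V = -97.88 - j4.787 V.
Step 5 — Ohm's law: I = V / Z_total = (-97.88 - j4.787) / (519 - j0.2027) = -0.1886 - j0.009298 A.
Step 6 — Convert to polar: |I| = 0.1888 A, ∠I = -177.2°.

I = 0.1888∠-177.2° A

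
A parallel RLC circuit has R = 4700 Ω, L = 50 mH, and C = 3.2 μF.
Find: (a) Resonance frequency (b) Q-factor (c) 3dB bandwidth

Step 1 — Resonance: ω₀ = 1/√(LC) = 1/√(0.05·3.2e-06) = 2500 rad/s.
Step 2 — f₀ = ω₀/(2π) = 397.9 Hz.
Step 3 — Parallel Q: Q = R/(ω₀L) = 4700/(2500·0.05) = 37.6.
Step 4 — Bandwidth: Δω = ω₀/Q = 66.49 rad/s; BW = Δω/(2π) = 10.58 Hz.

(a) f₀ = 397.9 Hz  (b) Q = 37.6  (c) BW = 10.58 Hz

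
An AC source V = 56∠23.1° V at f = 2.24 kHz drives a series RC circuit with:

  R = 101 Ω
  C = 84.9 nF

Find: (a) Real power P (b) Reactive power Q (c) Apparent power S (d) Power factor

Step 1 — Angular frequency: ω = 2π·f = 2π·2240 = 1.407e+04 rad/s.
Step 2 — Component impedances:
  R: Z = R = 101 Ω
  C: Z = 1/(jωC) = -j/(ω·C) = 0 - j836.9 Ω
Step 3 — Series combination: Z_total = R + C = 101 - j836.9 Ω = 843∠-83.1° Ω.
Step 4 — Source phasor: V = 56∠23.1° V = 51.51 + j21.97 V.
Step 5 — Current: I = V / Z = -0.01855 + j0.06379 A = 0.06643∠106.2° A.
Step 6 — Complex power: S = V·I* = 0.4457 - j3.693 VA.
Step 7 — Real power: P = Re(S) = 0.4457 W.
Step 8 — Reactive power: Q = Im(S) = -3.693 VAR.
Step 9 — Apparent power: |S| = 3.72 VA.
Step 10 — Power factor: PF = P/|S| = 0.1198 (leading).

(a) P = 0.4457 W  (b) Q = -3.693 VAR  (c) S = 3.72 VA  (d) PF = 0.1198 (leading)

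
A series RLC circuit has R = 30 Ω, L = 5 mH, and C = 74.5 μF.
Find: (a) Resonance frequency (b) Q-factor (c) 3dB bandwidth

Step 1 — Resonance: ω₀ = 1/√(LC) = 1/√(0.005·7.45e-05) = 1638 rad/s.
Step 2 — f₀ = ω₀/(2π) = 260.8 Hz.
Step 3 — Series Q: Q = ω₀L/R = 1638·0.005/30 = 0.2731.
Step 4 — Bandwidth: Δω = ω₀/Q = 6000 rad/s; BW = Δω/(2π) = 954.9 Hz.

(a) f₀ = 260.8 Hz  (b) Q = 0.2731  (c) BW = 954.9 Hz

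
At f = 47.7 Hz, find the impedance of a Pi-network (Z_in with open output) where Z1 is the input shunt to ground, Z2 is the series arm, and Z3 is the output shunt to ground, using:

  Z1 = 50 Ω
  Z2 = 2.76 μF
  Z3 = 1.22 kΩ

Step 1 — Angular frequency: ω = 2π·f = 2π·47.7 = 299.7 rad/s.
Step 2 — Component impedances:
  Z1: Z = R = 50 Ω
  Z2: Z = 1/(jωC) = -j/(ω·C) = 0 - j1209 Ω
  Z3: Z = R = 1220 Ω
Step 3 — With open output, the series arm Z2 and the output shunt Z3 appear in series to ground: Z2 + Z3 = 1220 - j1209 Ω.
Step 4 — Parallel with input shunt Z1: Z_in = Z1 || (Z2 + Z3) = 48.97 - j0.9831 Ω = 48.98∠-1.2° Ω.

Z = 48.97 - j0.9831 Ω = 48.98∠-1.2° Ω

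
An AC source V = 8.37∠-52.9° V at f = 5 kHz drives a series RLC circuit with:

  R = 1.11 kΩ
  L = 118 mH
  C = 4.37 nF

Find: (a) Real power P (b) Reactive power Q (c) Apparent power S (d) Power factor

Step 1 — Angular frequency: ω = 2π·f = 2π·5000 = 3.142e+04 rad/s.
Step 2 — Component impedances:
  R: Z = R = 1110 Ω
  L: Z = jωL = j·3.142e+04·0.118 = 0 + j3707 Ω
  C: Z = 1/(jωC) = -j/(ω·C) = 0 - j7284 Ω
Step 3 — Series combination: Z_total = R + L + C = 1110 - j3577 Ω = 3745∠-72.8° Ω.
Step 4 — Source phasor: V = 8.37∠-52.9° V = 5.049 - j6.676 V.
Step 5 — Current: I = V / Z = 0.002102 + j0.0007592 A = 0.002235∠19.9° A.
Step 6 — Complex power: S = V·I* = 0.005544 - j0.01787 VA.
Step 7 — Real power: P = Re(S) = 0.005544 W.
Step 8 — Reactive power: Q = Im(S) = -0.01787 VAR.
Step 9 — Apparent power: |S| = 0.01871 VA.
Step 10 — Power factor: PF = P/|S| = 0.2964 (leading).

(a) P = 0.005544 W  (b) Q = -0.01787 VAR  (c) S = 0.01871 VA  (d) PF = 0.2964 (leading)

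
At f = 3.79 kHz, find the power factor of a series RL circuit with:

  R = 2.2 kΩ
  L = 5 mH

Step 1 — Angular frequency: ω = 2π·f = 2π·3790 = 2.381e+04 rad/s.
Step 2 — Component impedances:
  R: Z = R = 2200 Ω
  L: Z = jωL = j·2.381e+04·0.005 = 0 + j119.1 Ω
Step 3 — Series combination: Z_total = R + L = 2200 + j119.1 Ω = 2203∠3.1° Ω.
Step 4 — Power factor: PF = cos(φ) = Re(Z)/|Z| = 2200/2203.2 = 0.9985.
Step 5 — Type: Im(Z) = 119.1 ⇒ lagging (phase φ = 3.1°).

PF = 0.9985 (lagging, φ = 3.1°)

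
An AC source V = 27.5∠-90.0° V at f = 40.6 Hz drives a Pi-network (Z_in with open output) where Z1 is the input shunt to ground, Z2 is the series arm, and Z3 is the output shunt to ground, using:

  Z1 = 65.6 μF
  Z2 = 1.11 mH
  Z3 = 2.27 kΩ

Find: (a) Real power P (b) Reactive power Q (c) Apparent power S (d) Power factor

Step 1 — Angular frequency: ω = 2π·f = 2π·40.6 = 255.1 rad/s.
Step 2 — Component impedances:
  Z1: Z = 1/(jωC) = -j/(ω·C) = 0 - j59.76 Ω
  Z2: Z = jωL = j·255.1·0.00111 = 0 + j0.2832 Ω
  Z3: Z = R = 2270 Ω
Step 3 — With open output, the series arm Z2 and the output shunt Z3 appear in series to ground: Z2 + Z3 = 2270 + j0.2832 Ω.
Step 4 — Parallel with input shunt Z1: Z_in = Z1 || (Z2 + Z3) = 1.572 - j59.72 Ω = 59.74∠-88.5° Ω.
Step 5 — Source phasor: V = 27.5∠-90.0° V = 0 - j27.5 V.
Step 6 — Current: I = V / Z = 0.4602 - j0.01211 A = 0.4604∠-1.5° A.
Step 7 — Complex power: S = V·I* = 0.3331 - j12.66 VA.
Step 8 — Real power: P = Re(S) = 0.3331 W.
Step 9 — Reactive power: Q = Im(S) = -12.66 VAR.
Step 10 — Apparent power: |S| = 12.66 VA.
Step 11 — Power factor: PF = P/|S| = 0.02632 (leading).

(a) P = 0.3331 W  (b) Q = -12.66 VAR  (c) S = 12.66 VA  (d) PF = 0.02632 (leading)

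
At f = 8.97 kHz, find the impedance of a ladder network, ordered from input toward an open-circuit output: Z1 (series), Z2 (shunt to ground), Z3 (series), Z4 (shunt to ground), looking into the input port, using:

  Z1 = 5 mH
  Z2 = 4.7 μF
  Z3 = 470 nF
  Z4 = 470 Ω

Step 1 — Angular frequency: ω = 2π·f = 2π·8970 = 5.636e+04 rad/s.
Step 2 — Component impedances:
  Z1: Z = jωL = j·5.636e+04·0.005 = 0 + j281.8 Ω
  Z2: Z = 1/(jωC) = -j/(ω·C) = 0 - j3.775 Ω
  Z3: Z = 1/(jωC) = -j/(ω·C) = 0 - j37.75 Ω
  Z4: Z = R = 470 Ω
Step 3 — Ladder network (open output): work backward from the far end, alternating series and parallel combinations. Z_in = 0.03009 + j278 Ω = 278∠90.0° Ω.

Z = 0.03009 + j278 Ω = 278∠90.0° Ω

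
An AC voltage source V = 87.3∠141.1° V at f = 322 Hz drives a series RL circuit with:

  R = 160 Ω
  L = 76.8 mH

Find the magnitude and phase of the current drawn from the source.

Step 1 — Angular frequency: ω = 2π·f = 2π·322 = 2023 rad/s.
Step 2 — Component impedances:
  R: Z = R = 160 Ω
  L: Z = jωL = j·2023·0.0768 = 0 + j155.4 Ω
Step 3 — Series combination: Z_total = R + L = 160 + j155.4 Ω = 223∠44.2° Ω.
Step 4 — Source phasor: V = 87.3∠141.1° V = -67.94 + j54.82 V.
Step 5 — Ohm's law: I = V / Z_total = (-67.94 + j54.82) / (160 + j155.4) = -0.04729 + j0.3886 A.
Step 6 — Convert to polar: |I| = 0.3914 A, ∠I = 96.9°.

I = 0.3914∠96.9° A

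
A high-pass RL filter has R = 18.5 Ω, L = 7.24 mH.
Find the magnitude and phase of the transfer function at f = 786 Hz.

Step 1 — Angular frequency: ω = 2π·786 = 4939 rad/s.
Step 2 — Transfer function: H(jω) = jωL/(R + jωL).
Step 3 — Numerator jωL = j·35.76; denominator R + jωL = 18.5 + j35.76.
Step 4 — H = 0.7888 + j0.4081.
Step 5 — Magnitude: |H| = 0.8882 (-1.0 dB); phase: φ = 27.4°.

|H| = 0.8882 (-1.0 dB), φ = 27.4°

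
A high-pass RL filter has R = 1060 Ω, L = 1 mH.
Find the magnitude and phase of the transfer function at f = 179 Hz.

Step 1 — Angular frequency: ω = 2π·179 = 1125 rad/s.
Step 2 — Transfer function: H(jω) = jωL/(R + jωL).
Step 3 — Numerator jωL = j·1.125; denominator R + jωL = 1060 + j1.125.
Step 4 — H = 1.126e-06 + j0.001061.
Step 5 — Magnitude: |H| = 0.001061 (-59.5 dB); phase: φ = 89.9°.

|H| = 0.001061 (-59.5 dB), φ = 89.9°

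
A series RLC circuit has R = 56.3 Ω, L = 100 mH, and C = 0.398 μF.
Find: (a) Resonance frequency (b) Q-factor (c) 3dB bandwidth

Step 1 — Resonance condition Im(Z)=0 gives ω₀ = 1/√(LC).
Step 2 — ω₀ = 1/√(0.1·3.98e-07) = 5013 rad/s.
Step 3 — f₀ = ω₀/(2π) = 797.8 Hz.
Step 4 — Series Q: Q = ω₀L/R = 5013·0.1/56.3 = 8.903.
Step 5 — 3dB bandwidth: Δω = ω₀/Q = 563 rad/s; BW = Δω/(2π) = 89.6 Hz.

(a) f₀ = 797.8 Hz  (b) Q = 8.903  (c) BW = 89.6 Hz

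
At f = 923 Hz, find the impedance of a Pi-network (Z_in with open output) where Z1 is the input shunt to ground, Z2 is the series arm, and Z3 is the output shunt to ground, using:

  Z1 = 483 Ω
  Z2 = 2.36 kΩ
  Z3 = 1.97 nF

Step 1 — Angular frequency: ω = 2π·f = 2π·923 = 5799 rad/s.
Step 2 — Component impedances:
  Z1: Z = R = 483 Ω
  Z2: Z = R = 2360 Ω
  Z3: Z = 1/(jωC) = -j/(ω·C) = 0 - j8.753e+04 Ω
Step 3 — With open output, the series arm Z2 and the output shunt Z3 appear in series to ground: Z2 + Z3 = 2360 - j8.753e+04 Ω.
Step 4 — Parallel with input shunt Z1: Z_in = Z1 || (Z2 + Z3) = 482.9 - j2.662 Ω = 482.9∠-0.3° Ω.

Z = 482.9 - j2.662 Ω = 482.9∠-0.3° Ω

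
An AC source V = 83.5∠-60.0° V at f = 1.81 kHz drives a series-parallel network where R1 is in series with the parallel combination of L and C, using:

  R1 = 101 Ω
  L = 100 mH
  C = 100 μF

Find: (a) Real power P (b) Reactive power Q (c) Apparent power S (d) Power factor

Step 1 — Angular frequency: ω = 2π·f = 2π·1810 = 1.137e+04 rad/s.
Step 2 — Component impedances:
  R1: Z = R = 101 Ω
  L: Z = jωL = j·1.137e+04·0.1 = 0 + j1137 Ω
  C: Z = 1/(jωC) = -j/(ω·C) = 0 - j0.8793 Ω
Step 3 — Parallel branch: L || C = 1/(1/L + 1/C) = 0 - j0.88 Ω.
Step 4 — Series with R1: Z_total = R1 + (L || C) = 101 - j0.88 Ω = 101∠-0.5° Ω.
Step 5 — Source phasor: V = 83.5∠-60.0° V = 41.75 - j72.31 V.
Step 6 — Current: I = V / Z = 0.4196 - j0.7123 A = 0.8267∠-59.5° A.
Step 7 — Complex power: S = V·I* = 69.03 - j0.6014 VA.
Step 8 — Real power: P = Re(S) = 69.03 W.
Step 9 — Reactive power: Q = Im(S) = -0.6014 VAR.
Step 10 — Apparent power: |S| = 69.03 VA.
Step 11 — Power factor: PF = P/|S| = 1 (leading).

(a) P = 69.03 W  (b) Q = -0.6014 VAR  (c) S = 69.03 VA  (d) PF = 1 (leading)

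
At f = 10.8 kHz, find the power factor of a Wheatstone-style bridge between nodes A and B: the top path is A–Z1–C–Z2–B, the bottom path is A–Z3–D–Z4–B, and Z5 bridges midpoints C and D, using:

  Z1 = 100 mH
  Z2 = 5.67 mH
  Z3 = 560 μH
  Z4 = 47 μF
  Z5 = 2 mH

Step 1 — Angular frequency: ω = 2π·f = 2π·1.08e+04 = 6.786e+04 rad/s.
Step 2 — Component impedances:
  Z1: Z = jωL = j·6.786e+04·0.1 = 0 + j6786 Ω
  Z2: Z = jωL = j·6.786e+04·0.00567 = 0 + j384.8 Ω
  Z3: Z = jωL = j·6.786e+04·0.00056 = 0 + j38 Ω
  Z4: Z = 1/(jωC) = -j/(ω·C) = 0 - j0.3135 Ω
  Z5: Z = jωL = j·6.786e+04·0.002 = 0 + j135.7 Ω
Step 3 — Bridge requires nodal analysis (the Z5 bridge couples midpoints C and D, so the two paths cannot be reduced to a simple series/parallel combination). Setting node B to ground and injecting 1 A at node A, the 3-node admittance system at A, C, D solves to V_A = Z_AB = 0 + j37.48 Ω = 37.48∠90.0° Ω.
Step 4 — Power factor: PF = cos(φ) = Re(Z)/|Z| = 0/37.48 = 0.
Step 5 — Type: Im(Z) = 37.48 ⇒ lagging (phase φ = 90.0°).

PF = 0 (lagging, φ = 90.0°)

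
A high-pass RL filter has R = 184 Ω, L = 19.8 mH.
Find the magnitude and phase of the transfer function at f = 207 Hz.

Step 1 — Angular frequency: ω = 2π·207 = 1301 rad/s.
Step 2 — Transfer function: H(jω) = jωL/(R + jωL).
Step 3 — Numerator jωL = j·25.75; denominator R + jωL = 184 + j25.75.
Step 4 — H = 0.01921 + j0.1373.
Step 5 — Magnitude: |H| = 0.1386 (-17.2 dB); phase: φ = 82.0°.

|H| = 0.1386 (-17.2 dB), φ = 82.0°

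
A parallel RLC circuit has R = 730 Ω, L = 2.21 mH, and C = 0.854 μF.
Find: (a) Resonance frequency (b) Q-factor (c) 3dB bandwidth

Step 1 — Resonance: ω₀ = 1/√(LC) = 1/√(0.00221·8.54e-07) = 2.302e+04 rad/s.
Step 2 — f₀ = ω₀/(2π) = 3663 Hz.
Step 3 — Parallel Q: Q = R/(ω₀L) = 730/(2.302e+04·0.00221) = 14.35.
Step 4 — Bandwidth: Δω = ω₀/Q = 1604 rad/s; BW = Δω/(2π) = 255.3 Hz.

(a) f₀ = 3663 Hz  (b) Q = 14.35  (c) BW = 255.3 Hz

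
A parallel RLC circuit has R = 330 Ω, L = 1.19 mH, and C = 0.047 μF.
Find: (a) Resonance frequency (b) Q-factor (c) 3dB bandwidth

Step 1 — Resonance: ω₀ = 1/√(LC) = 1/√(0.00119·4.7e-08) = 1.337e+05 rad/s.
Step 2 — f₀ = ω₀/(2π) = 2.128e+04 Hz.
Step 3 — Parallel Q: Q = R/(ω₀L) = 330/(1.337e+05·0.00119) = 2.074.
Step 4 — Bandwidth: Δω = ω₀/Q = 6.447e+04 rad/s; BW = Δω/(2π) = 1.026e+04 Hz.

(a) f₀ = 2.128e+04 Hz  (b) Q = 2.074  (c) BW = 1.026e+04 Hz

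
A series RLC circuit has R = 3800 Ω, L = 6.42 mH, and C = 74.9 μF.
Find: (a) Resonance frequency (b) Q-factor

Step 1 — Resonance condition Im(Z)=0 gives ω₀ = 1/√(LC).
Step 2 — ω₀ = 1/√(0.00642·7.49e-05) = 1442 rad/s.
Step 3 — f₀ = ω₀/(2π) = 229.5 Hz.
Step 4 — Series Q: Q = ω₀L/R = 1442·0.00642/3800 = 0.002436.

(a) f₀ = 229.5 Hz  (b) Q = 0.002436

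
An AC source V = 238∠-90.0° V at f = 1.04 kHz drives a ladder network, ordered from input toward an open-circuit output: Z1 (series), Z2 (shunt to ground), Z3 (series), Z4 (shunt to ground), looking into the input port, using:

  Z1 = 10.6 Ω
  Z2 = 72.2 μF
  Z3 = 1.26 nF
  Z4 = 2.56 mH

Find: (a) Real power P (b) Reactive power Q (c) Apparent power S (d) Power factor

Step 1 — Angular frequency: ω = 2π·f = 2π·1040 = 6535 rad/s.
Step 2 — Component impedances:
  Z1: Z = R = 10.6 Ω
  Z2: Z = 1/(jωC) = -j/(ω·C) = 0 - j2.12 Ω
  Z3: Z = 1/(jωC) = -j/(ω·C) = 0 - j1.215e+05 Ω
  Z4: Z = jωL = j·6535·0.00256 = 0 + j16.73 Ω
Step 3 — Ladder network (open output): work backward from the far end, alternating series and parallel combinations. Z_in = 10.6 - j2.12 Ω = 10.81∠-11.3° Ω.
Step 4 — Source phasor: V = 238∠-90.0° V = 0 - j238 V.
Step 5 — Current: I = V / Z = 4.317 - j21.59 A = 22.02∠-78.7° A.
Step 6 — Complex power: S = V·I* = 5138 - j1027 VA.
Step 7 — Real power: P = Re(S) = 5138 W.
Step 8 — Reactive power: Q = Im(S) = -1027 VAR.
Step 9 — Apparent power: |S| = 5240 VA.
Step 10 — Power factor: PF = P/|S| = 0.9806 (leading).

(a) P = 5138 W  (b) Q = -1027 VAR  (c) S = 5240 VA  (d) PF = 0.9806 (leading)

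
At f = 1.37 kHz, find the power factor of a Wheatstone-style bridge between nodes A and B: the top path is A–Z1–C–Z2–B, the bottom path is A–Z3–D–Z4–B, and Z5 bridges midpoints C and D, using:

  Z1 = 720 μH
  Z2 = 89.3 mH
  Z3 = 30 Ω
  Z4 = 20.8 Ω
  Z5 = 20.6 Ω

Step 1 — Angular frequency: ω = 2π·f = 2π·1370 = 8608 rad/s.
Step 2 — Component impedances:
  Z1: Z = jωL = j·8608·0.00072 = 0 + j6.198 Ω
  Z2: Z = jωL = j·8608·0.0893 = 0 + j768.7 Ω
  Z3: Z = R = 30 Ω
  Z4: Z = R = 20.8 Ω
  Z5: Z = R = 20.6 Ω
Step 3 — Bridge requires nodal analysis (the Z5 bridge couples midpoints C and D, so the two paths cannot be reduced to a simple series/parallel combination). Setting node B to ground and injecting 1 A at node A, the 3-node admittance system at A, C, D solves to V_A = Z_AB = 33.34 + j3.547 Ω = 33.53∠6.1° Ω.
Step 4 — Power factor: PF = cos(φ) = Re(Z)/|Z| = 33.342/33.53 = 0.9944.
Step 5 — Type: Im(Z) = 3.547 ⇒ lagging (phase φ = 6.1°).

PF = 0.9944 (lagging, φ = 6.1°)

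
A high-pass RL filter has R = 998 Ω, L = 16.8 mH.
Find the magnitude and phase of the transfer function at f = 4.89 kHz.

Step 1 — Angular frequency: ω = 2π·4890 = 3.072e+04 rad/s.
Step 2 — Transfer function: H(jω) = jωL/(R + jωL).
Step 3 — Numerator jωL = j·516.2; denominator R + jωL = 998 + j516.2.
Step 4 — H = 0.211 + j0.4081.
Step 5 — Magnitude: |H| = 0.4594 (-6.8 dB); phase: φ = 62.7°.

|H| = 0.4594 (-6.8 dB), φ = 62.7°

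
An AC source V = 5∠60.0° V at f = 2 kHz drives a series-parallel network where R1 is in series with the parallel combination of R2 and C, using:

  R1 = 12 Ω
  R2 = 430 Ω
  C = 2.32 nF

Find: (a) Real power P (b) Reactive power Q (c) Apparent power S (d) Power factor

Step 1 — Angular frequency: ω = 2π·f = 2π·2000 = 1.257e+04 rad/s.
Step 2 — Component impedances:
  R1: Z = R = 12 Ω
  R2: Z = R = 430 Ω
  C: Z = 1/(jωC) = -j/(ω·C) = 0 - j3.43e+04 Ω
Step 3 — Parallel branch: R2 || C = 1/(1/R2 + 1/C) = 429.9 - j5.39 Ω.
Step 4 — Series with R1: Z_total = R1 + (R2 || C) = 441.9 - j5.39 Ω = 442∠-0.7° Ω.
Step 5 — Source phasor: V = 5∠60.0° V = 2.5 + j4.33 V.
Step 6 — Current: I = V / Z = 0.005537 + j0.009866 A = 0.01131∠60.7° A.
Step 7 — Complex power: S = V·I* = 0.05656 - j0.0006898 VA.
Step 8 — Real power: P = Re(S) = 0.05656 W.
Step 9 — Reactive power: Q = Im(S) = -0.0006898 VAR.
Step 10 — Apparent power: |S| = 0.05657 VA.
Step 11 — Power factor: PF = P/|S| = 0.9999 (leading).

(a) P = 0.05656 W  (b) Q = -0.0006898 VAR  (c) S = 0.05657 VA  (d) PF = 0.9999 (leading)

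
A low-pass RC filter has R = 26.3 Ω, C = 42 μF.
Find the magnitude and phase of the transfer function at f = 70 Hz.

Step 1 — Angular frequency: ω = 2π·70 = 439.8 rad/s.
Step 2 — Transfer function: H(jω) = 1/(1 + jωRC).
Step 3 — Denominator: 1 + jωRC = 1 + j·439.8·26.3·4.2e-05 = 1 + j0.4858.
Step 4 — H = 0.809 - j0.3931.
Step 5 — Magnitude: |H| = 0.8995 (-0.9 dB); phase: φ = -25.9°.

|H| = 0.8995 (-0.9 dB), φ = -25.9°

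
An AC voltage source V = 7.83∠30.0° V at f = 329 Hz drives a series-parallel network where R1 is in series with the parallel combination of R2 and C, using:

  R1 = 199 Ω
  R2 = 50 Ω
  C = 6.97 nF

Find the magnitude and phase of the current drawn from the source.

Step 1 — Angular frequency: ω = 2π·f = 2π·329 = 2067 rad/s.
Step 2 — Component impedances:
  R1: Z = R = 199 Ω
  R2: Z = R = 50 Ω
  C: Z = 1/(jωC) = -j/(ω·C) = 0 - j6.941e+04 Ω
Step 3 — Parallel branch: R2 || C = 1/(1/R2 + 1/C) = 50 - j0.03602 Ω.
Step 4 — Series with R1: Z_total = R1 + (R2 || C) = 249 - j0.03602 Ω = 249∠-0.0° Ω.
Step 5 — Source phasor: V = 7.83∠30.0° V = 6.781 + j3.915 V.
Step 6 — Ohm's law: I = V / Z_total = (6.781 + j3.915) / (249 - j0.03602) = 0.02723 + j0.01573 A.
Step 7 — Convert to polar: |I| = 0.03145 A, ∠I = 30.0°.

I = 0.03145∠30.0° A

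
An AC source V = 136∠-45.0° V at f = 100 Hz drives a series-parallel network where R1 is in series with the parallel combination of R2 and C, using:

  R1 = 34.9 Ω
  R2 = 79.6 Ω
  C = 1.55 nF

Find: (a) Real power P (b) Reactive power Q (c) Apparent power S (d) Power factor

Step 1 — Angular frequency: ω = 2π·f = 2π·100 = 628.3 rad/s.
Step 2 — Component impedances:
  R1: Z = R = 34.9 Ω
  R2: Z = R = 79.6 Ω
  C: Z = 1/(jωC) = -j/(ω·C) = 0 - j1.027e+06 Ω
Step 3 — Parallel branch: R2 || C = 1/(1/R2 + 1/C) = 79.6 - j0.006171 Ω.
Step 4 — Series with R1: Z_total = R1 + (R2 || C) = 114.5 - j0.006171 Ω = 114.5∠-0.0° Ω.
Step 5 — Source phasor: V = 136∠-45.0° V = 96.17 - j96.17 V.
Step 6 — Current: I = V / Z = 0.8399 - j0.8398 A = 1.188∠-45.0° A.
Step 7 — Complex power: S = V·I* = 161.5 - j0.008706 VA.
Step 8 — Real power: P = Re(S) = 161.5 W.
Step 9 — Reactive power: Q = Im(S) = -0.008706 VAR.
Step 10 — Apparent power: |S| = 161.5 VA.
Step 11 — Power factor: PF = P/|S| = 1 (leading).

(a) P = 161.5 W  (b) Q = -0.008706 VAR  (c) S = 161.5 VA  (d) PF = 1 (leading)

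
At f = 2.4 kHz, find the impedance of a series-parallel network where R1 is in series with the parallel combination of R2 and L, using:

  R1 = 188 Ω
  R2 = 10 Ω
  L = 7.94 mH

Step 1 — Angular frequency: ω = 2π·f = 2π·2400 = 1.508e+04 rad/s.
Step 2 — Component impedances:
  R1: Z = R = 188 Ω
  R2: Z = R = 10 Ω
  L: Z = jωL = j·1.508e+04·0.00794 = 0 + j119.7 Ω
Step 3 — Parallel branch: R2 || L = 1/(1/R2 + 1/L) = 9.931 + j0.8294 Ω.
Step 4 — Series with R1: Z_total = R1 + (R2 || L) = 197.9 + j0.8294 Ω = 197.9∠0.2° Ω.

Z = 197.9 + j0.8294 Ω = 197.9∠0.2° Ω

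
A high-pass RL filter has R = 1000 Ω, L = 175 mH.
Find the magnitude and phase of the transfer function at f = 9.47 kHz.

Step 1 — Angular frequency: ω = 2π·9470 = 5.95e+04 rad/s.
Step 2 — Transfer function: H(jω) = jωL/(R + jωL).
Step 3 — Numerator jωL = j·1.041e+04; denominator R + jωL = 1000 + j1.041e+04.
Step 4 — H = 0.9909 + j0.09516.
Step 5 — Magnitude: |H| = 0.9954 (-0.0 dB); phase: φ = 5.5°.

|H| = 0.9954 (-0.0 dB), φ = 5.5°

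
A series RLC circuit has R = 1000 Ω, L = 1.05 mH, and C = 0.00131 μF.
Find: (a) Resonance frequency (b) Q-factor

Step 1 — Resonance condition Im(Z)=0 gives ω₀ = 1/√(LC).
Step 2 — ω₀ = 1/√(0.00105·1.31e-09) = 8.526e+05 rad/s.
Step 3 — f₀ = ω₀/(2π) = 1.357e+05 Hz.
Step 4 — Series Q: Q = ω₀L/R = 8.526e+05·0.00105/1000 = 0.8953.

(a) f₀ = 1.357e+05 Hz  (b) Q = 0.8953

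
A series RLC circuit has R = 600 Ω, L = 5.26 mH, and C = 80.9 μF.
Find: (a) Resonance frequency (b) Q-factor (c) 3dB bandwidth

Step 1 — Resonance condition Im(Z)=0 gives ω₀ = 1/√(LC).
Step 2 — ω₀ = 1/√(0.00526·8.09e-05) = 1533 rad/s.
Step 3 — f₀ = ω₀/(2π) = 244 Hz.
Step 4 — Series Q: Q = ω₀L/R = 1533·0.00526/600 = 0.01344.
Step 5 — 3dB bandwidth: Δω = ω₀/Q = 1.141e+05 rad/s; BW = Δω/(2π) = 1.815e+04 Hz.

(a) f₀ = 244 Hz  (b) Q = 0.01344  (c) BW = 1.815e+04 Hz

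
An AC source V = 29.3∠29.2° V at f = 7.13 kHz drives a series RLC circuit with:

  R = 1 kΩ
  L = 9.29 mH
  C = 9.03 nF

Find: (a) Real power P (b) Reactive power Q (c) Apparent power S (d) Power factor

Step 1 — Angular frequency: ω = 2π·f = 2π·7130 = 4.48e+04 rad/s.
Step 2 — Component impedances:
  R: Z = R = 1000 Ω
  L: Z = jωL = j·4.48e+04·0.00929 = 0 + j416.2 Ω
  C: Z = 1/(jωC) = -j/(ω·C) = 0 - j2472 Ω
Step 3 — Series combination: Z_total = R + L + C = 1000 - j2056 Ω = 2286∠-64.1° Ω.
Step 4 — Source phasor: V = 29.3∠29.2° V = 25.58 + j14.29 V.
Step 5 — Current: I = V / Z = -0.0007289 + j0.0128 A = 0.01282∠93.3° A.
Step 6 — Complex power: S = V·I* = 0.1643 - j0.3377 VA.
Step 7 — Real power: P = Re(S) = 0.1643 W.
Step 8 — Reactive power: Q = Im(S) = -0.3377 VAR.
Step 9 — Apparent power: |S| = 0.3755 VA.
Step 10 — Power factor: PF = P/|S| = 0.4374 (leading).

(a) P = 0.1643 W  (b) Q = -0.3377 VAR  (c) S = 0.3755 VA  (d) PF = 0.4374 (leading)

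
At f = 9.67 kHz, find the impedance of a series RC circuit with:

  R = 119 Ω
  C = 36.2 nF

Step 1 — Angular frequency: ω = 2π·f = 2π·9670 = 6.076e+04 rad/s.
Step 2 — Component impedances:
  R: Z = R = 119 Ω
  C: Z = 1/(jωC) = -j/(ω·C) = 0 - j454.7 Ω
Step 3 — Series combination: Z_total = R + C = 119 - j454.7 Ω = 470∠-75.3° Ω.

Z = 119 - j454.7 Ω = 470∠-75.3° Ω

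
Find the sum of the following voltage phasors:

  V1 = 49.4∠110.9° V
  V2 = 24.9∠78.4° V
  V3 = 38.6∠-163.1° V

Step 1 — Convert each phasor to rectangular form:
  V1 = 49.4·(cos(110.9°) + j·sin(110.9°)) = -17.62 + j46.15 V
  V2 = 24.9·(cos(78.4°) + j·sin(78.4°)) = 5.007 + j24.39 V
  V3 = 38.6·(cos(-163.1°) + j·sin(-163.1°)) = -36.93 - j11.22 V
Step 2 — Sum components: V_total = -49.55 + j59.32 V.
Step 3 — Convert to polar: |V_total| = 77.29 V, ∠V_total = 129.9°.

V_total = 77.29∠129.9° V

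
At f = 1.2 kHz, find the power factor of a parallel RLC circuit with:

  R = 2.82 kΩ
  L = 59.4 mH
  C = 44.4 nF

Step 1 — Angular frequency: ω = 2π·f = 2π·1200 = 7540 rad/s.
Step 2 — Component impedances:
  R: Z = R = 2820 Ω
  L: Z = jωL = j·7540·0.0594 = 0 + j447.9 Ω
  C: Z = 1/(jωC) = -j/(ω·C) = 0 - j2987 Ω
Step 3 — Parallel combination: 1/Z_total = 1/R + 1/L + 1/C; Z_total = 95.11 + j509.1 Ω = 517.9∠79.4° Ω.
Step 4 — Power factor: PF = cos(φ) = Re(Z)/|Z| = 95.1124/517.897 = 0.1837.
Step 5 — Type: Im(Z) = 509.1 ⇒ lagging (phase φ = 79.4°).

PF = 0.1837 (lagging, φ = 79.4°)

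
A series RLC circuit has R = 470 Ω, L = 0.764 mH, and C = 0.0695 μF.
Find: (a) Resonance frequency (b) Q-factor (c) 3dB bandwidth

Step 1 — Resonance: ω₀ = 1/√(LC) = 1/√(0.000764·6.95e-08) = 1.372e+05 rad/s.
Step 2 — f₀ = ω₀/(2π) = 2.184e+04 Hz.
Step 3 — Series Q: Q = ω₀L/R = 1.372e+05·0.000764/470 = 0.2231.
Step 4 — Bandwidth: Δω = ω₀/Q = 6.152e+05 rad/s; BW = Δω/(2π) = 9.791e+04 Hz.

(a) f₀ = 2.184e+04 Hz  (b) Q = 0.2231  (c) BW = 9.791e+04 Hz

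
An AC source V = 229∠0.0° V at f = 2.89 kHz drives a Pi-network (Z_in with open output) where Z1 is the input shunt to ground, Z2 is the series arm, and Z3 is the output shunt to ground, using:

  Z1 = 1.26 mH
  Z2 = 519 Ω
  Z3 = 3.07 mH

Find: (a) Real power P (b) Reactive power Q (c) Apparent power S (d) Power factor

Step 1 — Angular frequency: ω = 2π·f = 2π·2890 = 1.816e+04 rad/s.
Step 2 — Component impedances:
  Z1: Z = jωL = j·1.816e+04·0.00126 = 0 + j22.88 Ω
  Z2: Z = R = 519 Ω
  Z3: Z = jωL = j·1.816e+04·0.00307 = 0 + j55.75 Ω
Step 3 — With open output, the series arm Z2 and the output shunt Z3 appear in series to ground: Z2 + Z3 = 519 + j55.75 Ω.
Step 4 — Parallel with input shunt Z1: Z_in = Z1 || (Z2 + Z3) = 0.986 + j22.73 Ω = 22.75∠87.5° Ω.
Step 5 — Source phasor: V = 229∠0.0° V = 229 V.
Step 6 — Current: I = V / Z = 0.4362 - j10.06 A = 10.07∠-87.5° A.
Step 7 — Complex power: S = V·I* = 99.89 + j2303 VA.
Step 8 — Real power: P = Re(S) = 99.89 W.
Step 9 — Reactive power: Q = Im(S) = 2303 VAR.
Step 10 — Apparent power: |S| = 2305 VA.
Step 11 — Power factor: PF = P/|S| = 0.04334 (lagging).

(a) P = 99.89 W  (b) Q = 2303 VAR  (c) S = 2305 VA  (d) PF = 0.04334 (lagging)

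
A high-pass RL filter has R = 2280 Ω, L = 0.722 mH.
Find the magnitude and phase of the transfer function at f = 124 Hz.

Step 1 — Angular frequency: ω = 2π·124 = 779.1 rad/s.
Step 2 — Transfer function: H(jω) = jωL/(R + jωL).
Step 3 — Numerator jωL = j·0.5625; denominator R + jωL = 2280 + j0.5625.
Step 4 — H = 6.087e-08 + j0.0002467.
Step 5 — Magnitude: |H| = 0.0002467 (-72.2 dB); phase: φ = 90.0°.

|H| = 0.0002467 (-72.2 dB), φ = 90.0°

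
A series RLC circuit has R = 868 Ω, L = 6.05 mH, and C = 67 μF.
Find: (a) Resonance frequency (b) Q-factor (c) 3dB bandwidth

Step 1 — Resonance condition Im(Z)=0 gives ω₀ = 1/√(LC).
Step 2 — ω₀ = 1/√(0.00605·6.7e-05) = 1571 rad/s.
Step 3 — f₀ = ω₀/(2π) = 250 Hz.
Step 4 — Series Q: Q = ω₀L/R = 1571·0.00605/868 = 0.01095.
Step 5 — 3dB bandwidth: Δω = ω₀/Q = 1.435e+05 rad/s; BW = Δω/(2π) = 2.283e+04 Hz.

(a) f₀ = 250 Hz  (b) Q = 0.01095  (c) BW = 2.283e+04 Hz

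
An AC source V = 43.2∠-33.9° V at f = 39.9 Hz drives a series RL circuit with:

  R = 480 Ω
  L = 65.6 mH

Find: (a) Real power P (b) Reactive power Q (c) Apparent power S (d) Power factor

Step 1 — Angular frequency: ω = 2π·f = 2π·39.9 = 250.7 rad/s.
Step 2 — Component impedances:
  R: Z = R = 480 Ω
  L: Z = jωL = j·250.7·0.0656 = 0 + j16.45 Ω
Step 3 — Series combination: Z_total = R + L = 480 + j16.45 Ω = 480.3∠2.0° Ω.
Step 4 — Source phasor: V = 43.2∠-33.9° V = 35.86 - j24.09 V.
Step 5 — Current: I = V / Z = 0.0729 - j0.05269 A = 0.08995∠-35.9° A.
Step 6 — Complex power: S = V·I* = 3.883 + j0.1331 VA.
Step 7 — Real power: P = Re(S) = 3.883 W.
Step 8 — Reactive power: Q = Im(S) = 0.1331 VAR.
Step 9 — Apparent power: |S| = 3.886 VA.
Step 10 — Power factor: PF = P/|S| = 0.9994 (lagging).

(a) P = 3.883 W  (b) Q = 0.1331 VAR  (c) S = 3.886 VA  (d) PF = 0.9994 (lagging)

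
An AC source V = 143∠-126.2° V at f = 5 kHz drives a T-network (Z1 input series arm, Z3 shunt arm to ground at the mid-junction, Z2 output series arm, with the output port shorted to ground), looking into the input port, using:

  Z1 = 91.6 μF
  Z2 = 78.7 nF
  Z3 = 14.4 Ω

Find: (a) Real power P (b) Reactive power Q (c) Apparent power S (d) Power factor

Step 1 — Angular frequency: ω = 2π·f = 2π·5000 = 3.142e+04 rad/s.
Step 2 — Component impedances:
  Z1: Z = 1/(jωC) = -j/(ω·C) = 0 - j0.3475 Ω
  Z2: Z = 1/(jωC) = -j/(ω·C) = 0 - j404.5 Ω
  Z3: Z = R = 14.4 Ω
Step 3 — With the output port shorted to ground, the output series arm Z2 runs from the junction to ground; the shunt arm Z3 also runs from the junction to ground. They appear in parallel: Z3 || Z2 = 14.38 - j0.512 Ω.
Step 4 — Series with input arm Z1: Z_in = Z1 + (Z3 || Z2) = 14.38 - j0.8595 Ω = 14.41∠-3.4° Ω.
Step 5 — Source phasor: V = 143∠-126.2° V = -84.46 - j115.4 V.
Step 6 — Current: I = V / Z = -5.374 - j8.345 A = 9.925∠-122.8° A.
Step 7 — Complex power: S = V·I* = 1417 - j84.68 VA.
Step 8 — Real power: P = Re(S) = 1417 W.
Step 9 — Reactive power: Q = Im(S) = -84.68 VAR.
Step 10 — Apparent power: |S| = 1419 VA.
Step 11 — Power factor: PF = P/|S| = 0.9982 (leading).

(a) P = 1417 W  (b) Q = -84.68 VAR  (c) S = 1419 VA  (d) PF = 0.9982 (leading)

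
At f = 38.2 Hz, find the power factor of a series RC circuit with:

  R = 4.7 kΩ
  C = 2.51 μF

Step 1 — Angular frequency: ω = 2π·f = 2π·38.2 = 240 rad/s.
Step 2 — Component impedances:
  R: Z = R = 4700 Ω
  C: Z = 1/(jωC) = -j/(ω·C) = 0 - j1660 Ω
Step 3 — Series combination: Z_total = R + C = 4700 - j1660 Ω = 4985∠-19.5° Ω.
Step 4 — Power factor: PF = cos(φ) = Re(Z)/|Z| = 4700/4984.5 = 0.9429.
Step 5 — Type: Im(Z) = -1660 ⇒ leading (phase φ = -19.5°).

PF = 0.9429 (leading, φ = -19.5°)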